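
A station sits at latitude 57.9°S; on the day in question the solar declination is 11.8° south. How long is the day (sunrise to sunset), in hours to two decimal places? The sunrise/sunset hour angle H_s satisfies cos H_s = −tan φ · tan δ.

The sunset hour angle satisfies cos H_s = −tan φ tan δ = -0.3330, giving H_s = 109.45°.
Day length = 2 H_s / 15° h⁻¹ = 218.90° / 15 = 14.593 h.

14.59 hours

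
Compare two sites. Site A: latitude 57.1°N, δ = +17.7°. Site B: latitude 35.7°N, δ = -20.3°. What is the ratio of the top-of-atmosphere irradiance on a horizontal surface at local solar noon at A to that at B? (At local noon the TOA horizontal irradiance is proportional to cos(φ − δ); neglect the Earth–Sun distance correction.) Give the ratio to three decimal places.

A: cos θ_z = cos(57.1° − (17.7°)) = 0.7727.
B: cos θ_z = cos(35.7° − (-20.3°)) = 0.5592.
Ratio A/B = 0.7727 / 0.5592 = 1.3818.

1.382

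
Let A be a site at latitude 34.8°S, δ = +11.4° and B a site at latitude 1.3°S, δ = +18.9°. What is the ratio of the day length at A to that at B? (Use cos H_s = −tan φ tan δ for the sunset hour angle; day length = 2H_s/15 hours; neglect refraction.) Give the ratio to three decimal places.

A: H_s = arccos(−tan -34.8° · tan 11.4°) = 81.94°, so 2H_s/15 = 10.9253 h.
B: H_s = arccos(−tan -1.3° · tan 18.9°) = 89.55°, so 2H_s/15 = 11.9400 h.
Ratio A/B = 10.9253 / 11.9400 = 0.9150.

0.915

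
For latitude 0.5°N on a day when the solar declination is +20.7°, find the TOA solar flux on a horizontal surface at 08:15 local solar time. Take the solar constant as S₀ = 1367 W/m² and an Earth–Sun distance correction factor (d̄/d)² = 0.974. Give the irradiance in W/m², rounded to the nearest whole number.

Hour angle H = 15° × (8.25 − 12) = -56.25°.
With φ = 0.5°, δ = 20.7°, H = -56.25°: sin φ sin δ = 0.0031, cos φ cos δ cos H = 0.5197, so cos θ_z = 0.5228.
Top-of-atmosphere irradiance = S₀ (d̄/d)² cos θ_z = 1367 × 0.974 × 0.5228 = 696.09 W/m².

696 W/m²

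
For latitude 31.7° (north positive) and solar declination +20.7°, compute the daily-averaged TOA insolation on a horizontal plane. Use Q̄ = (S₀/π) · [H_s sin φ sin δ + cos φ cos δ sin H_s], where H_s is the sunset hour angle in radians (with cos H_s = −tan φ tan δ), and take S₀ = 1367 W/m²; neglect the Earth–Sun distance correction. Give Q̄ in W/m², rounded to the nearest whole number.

−tan φ tan δ = −(0.6176)(0.3779) = -0.2334; H_s = arccos(-0.2334) = 103.50°. In radians, H_s = 1.8064.
H_s sin φ sin δ = 1.8064 × 0.5255 × 0.3535 = 0.3356.
cos φ cos δ sin H_s = 0.8508 × 0.9354 × 0.9724 = 0.7739.
Q̄ = (1367/π) × (0.3356 + 0.7739) = 435.13 × 1.1095 = 482.78 W/m².

483 W/m²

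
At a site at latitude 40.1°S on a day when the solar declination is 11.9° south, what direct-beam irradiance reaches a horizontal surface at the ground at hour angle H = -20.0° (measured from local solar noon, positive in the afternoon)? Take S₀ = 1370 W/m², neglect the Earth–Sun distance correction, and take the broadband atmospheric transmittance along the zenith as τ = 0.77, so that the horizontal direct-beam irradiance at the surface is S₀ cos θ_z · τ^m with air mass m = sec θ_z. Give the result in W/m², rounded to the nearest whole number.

838 W/m²

cos θ_z = sin(-40.1°) sin(-11.9°) + cos(-40.1°) cos(-11.9°) cos(-20.00°) = 0.1328 + 0.7033 = 0.8361.
Air mass m = 1/cos θ_z = 1/0.8361 = 1.196; τ^m = 0.77^1.196 = 0.7315.
Surface direct beam = 1370 × 0.8361 × 0.7315 = 837.90 W/m².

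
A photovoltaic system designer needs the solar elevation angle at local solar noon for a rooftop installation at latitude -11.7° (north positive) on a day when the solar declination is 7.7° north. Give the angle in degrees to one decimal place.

70.6°

At local solar noon the hour angle is zero, so the elevation is 90° − |φ − δ| = 90° − |-11.7° − (7.7°)| = 90° − 19.4° = 70.6°.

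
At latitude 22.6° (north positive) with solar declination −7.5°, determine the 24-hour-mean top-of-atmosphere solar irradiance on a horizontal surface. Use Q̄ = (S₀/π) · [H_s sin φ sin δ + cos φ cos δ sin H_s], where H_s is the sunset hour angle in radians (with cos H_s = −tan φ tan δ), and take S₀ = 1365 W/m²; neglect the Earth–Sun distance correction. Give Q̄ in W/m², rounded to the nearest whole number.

The sunset hour angle satisfies cos H_s = −tan φ tan δ = 0.0548, giving H_s = 86.86°. In radians, H_s = 1.5160.
H_s sin φ sin δ = 1.5160 × 0.3843 × -0.1305 = -0.0760.
cos φ cos δ sin H_s = 0.9232 × 0.9914 × 0.9985 = 0.9139.
Q̄ = (1365/π) × (-0.0760 + 0.9139) = 434.49 × 0.8379 = 364.06 W/m².

364 W/m²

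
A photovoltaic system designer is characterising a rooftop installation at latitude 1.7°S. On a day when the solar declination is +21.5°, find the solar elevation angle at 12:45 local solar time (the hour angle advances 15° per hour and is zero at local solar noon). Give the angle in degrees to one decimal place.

Hour angle H = 15° × (12.75 − 12) = 11.25°.
cos θ_z = sin φ sin δ + cos φ cos δ cos H = (-0.0297)(0.3665) + (0.9996)(0.9304)(0.9808) = 0.9013.
θ_z = arccos(0.9013) = 25.67°, so the elevation is 90° − 25.67° = 64.33°.

64.3°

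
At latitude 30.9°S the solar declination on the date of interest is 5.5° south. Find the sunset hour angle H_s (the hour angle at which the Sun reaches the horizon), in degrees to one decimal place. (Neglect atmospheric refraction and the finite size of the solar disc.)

93.3°

cos H_s = −tan(-30.9°) · tan(-5.5°) = -0.0576, so H_s = arccos(-0.0576) = 93.30°.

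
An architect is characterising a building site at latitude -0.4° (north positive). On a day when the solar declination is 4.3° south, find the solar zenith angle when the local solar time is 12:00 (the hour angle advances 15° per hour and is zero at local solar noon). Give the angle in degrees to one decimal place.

Hour angle H = 15° × (12 − 12) = 0.00°.
cos θ_z = sin φ sin δ + cos φ cos δ cos H = (-0.0070)(-0.0750) + (1.0000)(0.9972)(1.0000) = 0.9977.
θ_z = arccos(0.9977) = 3.89°.

3.9°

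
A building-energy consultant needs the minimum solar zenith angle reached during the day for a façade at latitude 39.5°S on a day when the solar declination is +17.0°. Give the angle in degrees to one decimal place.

56.5°

At local solar noon the hour angle is zero, so the zenith angle is |φ − δ| = |-39.5° − (17.0°)| = 56.5°.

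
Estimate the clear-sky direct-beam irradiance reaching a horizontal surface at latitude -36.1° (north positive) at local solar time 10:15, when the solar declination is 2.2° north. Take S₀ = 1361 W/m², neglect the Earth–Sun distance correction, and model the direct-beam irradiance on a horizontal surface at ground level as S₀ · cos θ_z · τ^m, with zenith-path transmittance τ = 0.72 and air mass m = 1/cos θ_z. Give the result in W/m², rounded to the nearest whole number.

Hour angle H = 15° × (10.25 − 12) = -26.25°.
cos θ_z = sin(-36.1°) sin(2.2°) + cos(-36.1°) cos(2.2°) cos(-26.25°) = -0.0226 + 0.7241 = 0.7015.
Air mass m = 1/cos θ_z = 1/0.7015 = 1.426; τ^m = 0.72^1.426 = 0.6260.
Surface direct beam = 1361 × 0.7015 × 0.6260 = 597.67 W/m².

598 W/m²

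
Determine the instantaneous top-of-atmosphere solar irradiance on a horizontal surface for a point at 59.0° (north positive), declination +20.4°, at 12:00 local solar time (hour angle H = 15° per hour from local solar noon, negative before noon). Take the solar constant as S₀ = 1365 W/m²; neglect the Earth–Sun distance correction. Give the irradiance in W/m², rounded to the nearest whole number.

Hour angle H = 15° × (12 − 12) = 0.00°.
cos θ_z = sin(59.0°) sin(20.4°) + cos(59.0°) cos(20.4°) cos(0.00°) = 0.2988 + 0.4827 = 0.7815.
Top-of-atmosphere irradiance = S₀ cos θ_z = 1365 × 0.7815 = 1066.75 W/m².

1067 W/m²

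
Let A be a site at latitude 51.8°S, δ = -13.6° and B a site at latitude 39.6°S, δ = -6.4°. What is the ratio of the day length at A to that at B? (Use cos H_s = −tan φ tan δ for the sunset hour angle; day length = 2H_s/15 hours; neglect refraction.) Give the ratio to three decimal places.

1.132

A: H_s = arccos(−tan -51.8° · tan -13.6°) = 107.90°, so 2H_s/15 = 14.3867 h.
B: H_s = arccos(−tan -39.6° · tan -6.4°) = 95.32°, so 2H_s/15 = 12.7093 h.
Ratio A/B = 14.3867 / 12.7093 = 1.1320.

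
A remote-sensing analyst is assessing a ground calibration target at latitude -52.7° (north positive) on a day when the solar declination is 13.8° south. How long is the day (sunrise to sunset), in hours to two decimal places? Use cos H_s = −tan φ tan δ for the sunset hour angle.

cos H_s = −tan(-52.7°) · tan(-13.8°) = -0.3224, so H_s = arccos(-0.3224) = 108.81°.
Day length = 2 H_s / 15° h⁻¹ = 217.62° / 15 = 14.508 h.

14.51 hours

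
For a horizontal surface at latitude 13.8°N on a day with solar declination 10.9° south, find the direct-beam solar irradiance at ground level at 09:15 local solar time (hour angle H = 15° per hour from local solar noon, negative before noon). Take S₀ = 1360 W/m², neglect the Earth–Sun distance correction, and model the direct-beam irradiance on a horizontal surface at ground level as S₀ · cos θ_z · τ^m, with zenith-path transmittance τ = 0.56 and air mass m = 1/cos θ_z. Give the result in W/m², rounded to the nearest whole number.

Hour angle H = 15° × (9.25 − 12) = -41.25°.
cos θ_z = sin φ sin δ + cos φ cos δ cos H = (0.2385)(-0.1891) + (0.9711)(0.9820)(0.7518) = 0.6718.
Air mass m = 1/cos θ_z = 1/0.6718 = 1.489; τ^m = 0.56^1.489 = 0.4217.
Surface direct beam = 1360 × 0.6718 × 0.4217 = 385.29 W/m².

385 W/m²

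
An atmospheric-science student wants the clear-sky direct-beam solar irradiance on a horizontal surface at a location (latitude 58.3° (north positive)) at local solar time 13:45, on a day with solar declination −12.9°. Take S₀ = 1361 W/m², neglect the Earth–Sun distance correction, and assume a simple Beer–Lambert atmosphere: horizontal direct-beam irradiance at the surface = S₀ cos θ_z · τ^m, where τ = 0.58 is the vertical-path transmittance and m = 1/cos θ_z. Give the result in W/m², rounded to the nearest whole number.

49 W/m²

Hour angle H = 15° × (13.75 − 12) = 26.25°.
cos θ_z = sin φ sin δ + cos φ cos δ cos H = (0.8508)(-0.2233) + (0.5255)(0.9748)(0.8969) = 0.2695.
Air mass m = 1/cos θ_z = 1/0.2695 = 3.711; τ^m = 0.58^3.711 = 0.1325.
Surface direct beam = 1361 × 0.2695 × 0.1325 = 48.60 W/m².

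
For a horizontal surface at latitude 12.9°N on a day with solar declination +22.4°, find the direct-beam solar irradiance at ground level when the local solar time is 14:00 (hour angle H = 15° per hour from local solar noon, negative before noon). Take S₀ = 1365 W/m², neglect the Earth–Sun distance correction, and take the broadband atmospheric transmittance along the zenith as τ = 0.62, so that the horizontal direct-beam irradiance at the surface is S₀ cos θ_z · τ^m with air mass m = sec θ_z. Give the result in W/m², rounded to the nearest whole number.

Hour angle H = 15° × (14 − 12) = 30.00°.
With φ = 12.9°, δ = 22.4°, H = 30.00°: sin φ sin δ = 0.0851, cos φ cos δ cos H = 0.7805, so cos θ_z = 0.8656.
Air mass m = 1/cos θ_z = 1/0.8656 = 1.155; τ^m = 0.62^1.155 = 0.5757.
Surface direct beam = 1365 × 0.8656 × 0.5757 = 680.21 W/m².

680 W/m²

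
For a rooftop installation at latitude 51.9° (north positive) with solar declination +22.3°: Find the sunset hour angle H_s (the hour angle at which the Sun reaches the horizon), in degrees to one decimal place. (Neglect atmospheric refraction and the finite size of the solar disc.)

121.5°

−tan φ tan δ = −(1.2753)(0.4101) = -0.5230; H_s = arccos(-0.5230) = 121.53°.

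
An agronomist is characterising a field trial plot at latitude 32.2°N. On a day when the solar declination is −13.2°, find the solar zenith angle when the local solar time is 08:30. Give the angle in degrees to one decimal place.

67.7°

Hour angle H = 15° × (8.5 − 12) = -52.50°.
cos θ_z = sin φ sin δ + cos φ cos δ cos H = (0.5329)(-0.2284) + (0.8462)(0.9736)(0.6088) = 0.3799.
θ_z = arccos(0.3799) = 67.67°.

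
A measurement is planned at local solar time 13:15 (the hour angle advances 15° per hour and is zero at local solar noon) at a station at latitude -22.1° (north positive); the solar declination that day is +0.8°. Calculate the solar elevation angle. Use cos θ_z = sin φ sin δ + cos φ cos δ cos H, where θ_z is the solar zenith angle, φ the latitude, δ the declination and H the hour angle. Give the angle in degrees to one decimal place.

60.7°

Hour angle H = 15° × (13.25 − 12) = 18.75°.
cos θ_z = sin(-22.1°) sin(0.8°) + cos(-22.1°) cos(0.8°) cos(18.75°) = -0.0053 + 0.8773 = 0.8720.
θ_z = arccos(0.8720) = 29.31°, so the elevation is 90° − 29.31° = 60.69°.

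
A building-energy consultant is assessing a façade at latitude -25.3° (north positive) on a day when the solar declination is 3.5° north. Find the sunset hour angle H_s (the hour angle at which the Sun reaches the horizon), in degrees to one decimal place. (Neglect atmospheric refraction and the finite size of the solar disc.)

−tan φ tan δ = −(-0.4727)(0.0612) = 0.0289; H_s = arccos(0.0289) = 88.34°.

88.3°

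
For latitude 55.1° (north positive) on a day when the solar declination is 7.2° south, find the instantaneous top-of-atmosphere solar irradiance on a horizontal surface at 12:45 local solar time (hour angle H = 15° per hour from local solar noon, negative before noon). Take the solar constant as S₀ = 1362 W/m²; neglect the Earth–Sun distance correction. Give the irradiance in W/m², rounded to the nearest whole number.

Hour angle H = 15° × (12.75 − 12) = 11.25°.
With φ = 55.1°, δ = -7.2°, H = 11.25°: sin φ sin δ = -0.1028, cos φ cos δ cos H = 0.5567, so cos θ_z = 0.4539.
Top-of-atmosphere irradiance = S₀ cos θ_z = 1362 × 0.4539 = 618.21 W/m².

618 W/m²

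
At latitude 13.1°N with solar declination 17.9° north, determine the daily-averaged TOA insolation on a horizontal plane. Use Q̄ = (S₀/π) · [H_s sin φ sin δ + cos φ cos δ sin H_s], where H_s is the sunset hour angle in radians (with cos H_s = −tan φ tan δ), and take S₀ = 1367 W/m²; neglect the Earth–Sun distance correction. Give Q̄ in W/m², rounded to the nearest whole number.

452 W/m²

The sunset hour angle satisfies cos H_s = −tan φ tan δ = -0.0752, giving H_s = 94.31°. In radians, H_s = 1.6460.
H_s sin φ sin δ = 1.6460 × 0.2267 × 0.3074 = 0.1147.
cos φ cos δ sin H_s = 0.9740 × 0.9516 × 0.9972 = 0.9243.
Q̄ = (1367/π) × (0.1147 + 0.9243) = 435.13 × 1.0390 = 452.10 W/m².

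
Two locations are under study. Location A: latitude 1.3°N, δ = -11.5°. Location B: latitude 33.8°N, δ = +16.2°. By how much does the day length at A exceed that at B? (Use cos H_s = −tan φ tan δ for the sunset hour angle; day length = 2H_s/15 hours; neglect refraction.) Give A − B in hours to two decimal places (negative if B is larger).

-1.53 h

A: H_s = arccos(−tan 1.3° · tan -11.5°) = 89.74°, so 2H_s/15 = 11.9653 h.
B: H_s = arccos(−tan 33.8° · tan 16.2°) = 101.21°, so 2H_s/15 = 13.4947 h.
A − B = 11.9653 − 13.4947 = -1.5294 h.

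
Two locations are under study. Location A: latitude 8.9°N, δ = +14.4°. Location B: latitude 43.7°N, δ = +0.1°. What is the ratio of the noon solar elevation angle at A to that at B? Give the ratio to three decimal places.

A: 90° − |8.9 − (14.4)| = 84.50°.
B: 90° − |43.7 − (0.1)| = 46.40°.
Ratio A/B = 84.5000 / 46.4000 = 1.8211.

1.821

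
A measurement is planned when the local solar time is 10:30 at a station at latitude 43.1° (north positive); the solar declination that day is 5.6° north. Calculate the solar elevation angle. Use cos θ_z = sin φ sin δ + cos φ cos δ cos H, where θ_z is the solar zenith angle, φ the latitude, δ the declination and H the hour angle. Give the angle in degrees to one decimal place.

47.6°

Hour angle H = 15° × (10.5 − 12) = -22.50°.
With φ = 43.1°, δ = 5.6°, H = -22.50°: sin φ sin δ = 0.0667, cos φ cos δ cos H = 0.6714, so cos θ_z = 0.7381.
θ_z = arccos(0.7381) = 42.43°, so the elevation is 90° − 42.43° = 47.57°.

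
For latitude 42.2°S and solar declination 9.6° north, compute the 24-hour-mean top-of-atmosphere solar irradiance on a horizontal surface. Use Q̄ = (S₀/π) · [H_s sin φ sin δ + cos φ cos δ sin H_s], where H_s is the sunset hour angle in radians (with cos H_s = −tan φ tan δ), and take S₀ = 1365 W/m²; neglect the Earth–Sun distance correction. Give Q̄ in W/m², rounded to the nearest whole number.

245 W/m²

The sunset hour angle satisfies cos H_s = −tan φ tan δ = 0.1534, giving H_s = 81.18°. In radians, H_s = 1.4169.
H_s sin φ sin δ = 1.4169 × -0.6717 × 0.1668 = -0.1587.
cos φ cos δ sin H_s = 0.7408 × 0.9860 × 0.9882 = 0.7218.
Q̄ = (1365/π) × (-0.1587 + 0.7218) = 434.49 × 0.5631 = 244.66 W/m².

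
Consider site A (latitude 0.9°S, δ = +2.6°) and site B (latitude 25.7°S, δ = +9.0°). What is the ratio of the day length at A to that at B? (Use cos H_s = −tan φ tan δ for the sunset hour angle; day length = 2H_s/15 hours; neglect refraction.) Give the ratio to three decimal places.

A: H_s = arccos(−tan -0.9° · tan 2.6°) = 89.96°, so 2H_s/15 = 11.9947 h.
B: H_s = arccos(−tan -25.7° · tan 9.0°) = 85.63°, so 2H_s/15 = 11.4173 h.
Ratio A/B = 11.9947 / 11.4173 = 1.0506.

1.051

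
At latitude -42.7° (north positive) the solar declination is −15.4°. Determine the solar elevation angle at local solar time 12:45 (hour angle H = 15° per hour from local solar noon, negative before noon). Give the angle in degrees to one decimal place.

Hour angle H = 15° × (12.75 − 12) = 11.25°.
cos θ_z = sin φ sin δ + cos φ cos δ cos H = (-0.6782)(-0.2656) + (0.7349)(0.9641)(0.9808) = 0.8750.
θ_z = arccos(0.8750) = 28.96°, so the elevation is 90° − 28.96° = 61.04°.

61.0°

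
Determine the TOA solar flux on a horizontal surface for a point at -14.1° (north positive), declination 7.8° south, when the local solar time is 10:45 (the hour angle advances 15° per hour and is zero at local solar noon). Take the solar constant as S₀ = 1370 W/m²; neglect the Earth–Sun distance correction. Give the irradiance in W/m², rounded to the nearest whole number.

Hour angle H = 15° × (10.75 − 12) = -18.75°.
With φ = -14.1°, δ = -7.8°, H = -18.75°: sin φ sin δ = 0.0331, cos φ cos δ cos H = 0.9099, so cos θ_z = 0.9430.
Top-of-atmosphere irradiance = S₀ cos θ_z = 1370 × 0.9430 = 1291.91 W/m².

1292 W/m²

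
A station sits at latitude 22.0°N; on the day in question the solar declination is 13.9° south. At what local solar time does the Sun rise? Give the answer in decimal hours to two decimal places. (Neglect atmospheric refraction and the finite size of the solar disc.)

6.38 h

−tan φ tan δ = −(0.4040)(-0.2475) = 0.1000; H_s = arccos(0.1000) = 84.26°.
Sunrise is at 12 − H_s/15 = 12 − 5.617 = 6.383 h local solar time.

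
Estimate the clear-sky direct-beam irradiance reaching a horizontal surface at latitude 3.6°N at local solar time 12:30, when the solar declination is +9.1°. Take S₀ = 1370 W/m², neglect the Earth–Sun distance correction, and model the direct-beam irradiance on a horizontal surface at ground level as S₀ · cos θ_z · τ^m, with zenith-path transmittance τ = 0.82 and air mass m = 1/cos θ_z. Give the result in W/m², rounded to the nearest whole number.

1106 W/m²

Hour angle H = 15° × (12.5 − 12) = 7.50°.
cos θ_z = sin(3.6°) sin(9.1°) + cos(3.6°) cos(9.1°) cos(7.50°) = 0.0099 + 0.9770 = 0.9869.
Air mass m = 1/cos θ_z = 1/0.9869 = 1.013; τ^m = 0.82^1.013 = 0.8179.
Surface direct beam = 1370 × 0.9869 × 0.8179 = 1105.84 W/m².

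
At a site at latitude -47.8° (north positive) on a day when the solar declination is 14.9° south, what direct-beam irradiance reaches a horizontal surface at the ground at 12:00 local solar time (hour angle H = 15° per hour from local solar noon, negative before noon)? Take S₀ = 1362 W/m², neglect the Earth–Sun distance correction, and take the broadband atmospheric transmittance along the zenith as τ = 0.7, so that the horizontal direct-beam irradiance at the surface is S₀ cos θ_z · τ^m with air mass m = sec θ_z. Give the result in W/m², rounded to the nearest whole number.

Hour angle H = 15° × (12 − 12) = 0.00°.
cos θ_z = sin φ sin δ + cos φ cos δ cos H = (-0.7408)(-0.2571) + (0.6717)(0.9664)(1.0000) = 0.8396.
Air mass m = 1/cos θ_z = 1/0.8396 = 1.191; τ^m = 0.7^1.191 = 0.6539.
Surface direct beam = 1362 × 0.8396 × 0.6539 = 747.76 W/m².

748 W/m²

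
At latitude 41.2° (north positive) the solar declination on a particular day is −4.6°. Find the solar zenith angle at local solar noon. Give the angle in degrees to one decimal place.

45.8°

At local solar noon the hour angle is zero, so the zenith angle is |φ − δ| = |41.2° − (-4.6°)| = 45.8°.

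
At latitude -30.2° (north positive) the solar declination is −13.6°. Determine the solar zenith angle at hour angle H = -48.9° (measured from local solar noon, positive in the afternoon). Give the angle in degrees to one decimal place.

47.9°

cos θ_z = sin(-30.2°) sin(-13.6°) + cos(-30.2°) cos(-13.6°) cos(-48.90°) = 0.1183 + 0.5522 = 0.6705.
θ_z = arccos(0.6705) = 47.89°.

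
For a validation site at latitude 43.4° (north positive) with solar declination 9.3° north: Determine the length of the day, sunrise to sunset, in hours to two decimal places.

13.19 hours

The sunset hour angle satisfies cos H_s = −tan φ tan δ = -0.1549, giving H_s = 98.91°.
Day length = 2 H_s / 15° h⁻¹ = 197.82° / 15 = 13.188 h.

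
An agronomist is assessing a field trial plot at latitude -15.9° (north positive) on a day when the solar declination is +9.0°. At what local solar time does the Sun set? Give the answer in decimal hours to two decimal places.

17.83 h

The sunset hour angle satisfies cos H_s = −tan φ tan δ = 0.0451, giving H_s = 87.42°.
Sunset is at 12 + H_s/15 = 12 + 5.828 = 17.828 h local solar time.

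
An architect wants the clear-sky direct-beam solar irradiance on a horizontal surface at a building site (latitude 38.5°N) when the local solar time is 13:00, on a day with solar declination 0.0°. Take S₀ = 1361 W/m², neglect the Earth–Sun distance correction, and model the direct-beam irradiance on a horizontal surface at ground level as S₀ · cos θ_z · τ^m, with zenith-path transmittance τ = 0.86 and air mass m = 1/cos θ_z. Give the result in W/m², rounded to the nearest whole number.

843 W/m²

Hour angle H = 15° × (13 − 12) = 15.00°.
With φ = 38.5°, δ = 0.0°, H = 15.00°: sin φ sin δ = 0.0000, cos φ cos δ cos H = 0.7559, so cos θ_z = 0.7559.
Air mass m = 1/cos θ_z = 1/0.7559 = 1.323; τ^m = 0.86^1.323 = 0.8191.
Surface direct beam = 1361 × 0.7559 × 0.8191 = 842.67 W/m².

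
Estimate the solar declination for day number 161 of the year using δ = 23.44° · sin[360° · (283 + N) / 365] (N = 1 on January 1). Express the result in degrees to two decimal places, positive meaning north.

+22.92°

360 × (283 + 161) / 365 = 437.918°; sin(437.918°) = 0.9778.
δ = 23.44 × 0.9778 = 22.920° ≈ +22.92°.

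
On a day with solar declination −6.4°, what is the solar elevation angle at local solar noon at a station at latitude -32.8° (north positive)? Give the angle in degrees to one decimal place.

63.6°

At local solar noon the hour angle is zero, so the elevation is 90° − |φ − δ| = 90° − |-32.8° − (-6.4°)| = 90° − 26.4° = 63.6°.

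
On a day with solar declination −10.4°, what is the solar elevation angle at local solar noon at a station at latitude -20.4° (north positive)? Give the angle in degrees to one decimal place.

80.0°

At local solar noon the hour angle is zero, so the elevation is 90° − |φ − δ| = 90° − |-20.4° − (-10.4°)| = 90° − 10.0° = 80.0°.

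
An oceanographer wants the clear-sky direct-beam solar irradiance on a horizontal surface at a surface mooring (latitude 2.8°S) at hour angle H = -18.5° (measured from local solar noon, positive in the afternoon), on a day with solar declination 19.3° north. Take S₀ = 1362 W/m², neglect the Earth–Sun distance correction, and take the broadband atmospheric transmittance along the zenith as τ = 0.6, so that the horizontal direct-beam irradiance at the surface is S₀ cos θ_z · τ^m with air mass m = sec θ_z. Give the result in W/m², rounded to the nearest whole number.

668 W/m²

With φ = -2.8°, δ = 19.3°, H = -18.50°: sin φ sin δ = -0.0161, cos φ cos δ cos H = 0.8940, so cos θ_z = 0.8779.
Air mass m = 1/cos θ_z = 1/0.8779 = 1.139; τ^m = 0.6^1.139 = 0.5589.
Surface direct beam = 1362 × 0.8779 × 0.5589 = 668.28 W/m².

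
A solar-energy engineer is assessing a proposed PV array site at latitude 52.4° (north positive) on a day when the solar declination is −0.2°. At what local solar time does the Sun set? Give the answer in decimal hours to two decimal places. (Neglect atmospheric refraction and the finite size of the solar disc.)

17.98 h

The sunset hour angle satisfies cos H_s = −tan φ tan δ = 0.0045, giving H_s = 89.74°.
Sunset is at 12 + H_s/15 = 12 + 5.983 = 17.983 h local solar time.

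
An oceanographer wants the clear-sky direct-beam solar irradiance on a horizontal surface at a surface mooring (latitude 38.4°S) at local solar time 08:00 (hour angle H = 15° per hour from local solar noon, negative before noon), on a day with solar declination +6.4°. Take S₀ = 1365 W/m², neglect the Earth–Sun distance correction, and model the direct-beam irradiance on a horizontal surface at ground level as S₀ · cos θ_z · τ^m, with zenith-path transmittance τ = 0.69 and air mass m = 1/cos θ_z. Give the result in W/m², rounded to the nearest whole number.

Hour angle H = 15° × (8 − 12) = -60.00°.
cos θ_z = sin(-38.4°) sin(6.4°) + cos(-38.4°) cos(6.4°) cos(-60.00°) = -0.0692 + 0.3894 = 0.3202.
Air mass m = 1/cos θ_z = 1/0.3202 = 3.123; τ^m = 0.69^3.123 = 0.3139.
Surface direct beam = 1365 × 0.3202 × 0.3139 = 137.20 W/m².

137 W/m²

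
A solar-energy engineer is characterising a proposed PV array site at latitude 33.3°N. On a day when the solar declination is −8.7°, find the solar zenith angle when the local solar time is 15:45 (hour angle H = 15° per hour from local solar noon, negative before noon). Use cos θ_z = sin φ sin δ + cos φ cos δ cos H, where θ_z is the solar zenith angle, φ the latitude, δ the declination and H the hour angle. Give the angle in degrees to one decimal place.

Hour angle H = 15° × (15.75 − 12) = 56.25°.
With φ = 33.3°, δ = -8.7°, H = 56.25°: sin φ sin δ = -0.0830, cos φ cos δ cos H = 0.4590, so cos θ_z = 0.3760.
θ_z = arccos(0.3760) = 67.91°.

67.9°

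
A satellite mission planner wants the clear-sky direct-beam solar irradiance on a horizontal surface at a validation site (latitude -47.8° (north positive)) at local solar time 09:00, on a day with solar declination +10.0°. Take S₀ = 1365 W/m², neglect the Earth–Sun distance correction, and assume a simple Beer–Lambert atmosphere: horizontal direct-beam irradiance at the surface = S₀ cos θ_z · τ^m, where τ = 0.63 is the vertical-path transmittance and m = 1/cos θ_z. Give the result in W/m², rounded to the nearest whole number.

Hour angle H = 15° × (9 − 12) = -45.00°.
cos θ_z = sin(-47.8°) sin(10.0°) + cos(-47.8°) cos(10.0°) cos(-45.00°) = -0.1286 + 0.4678 = 0.3392.
Air mass m = 1/cos θ_z = 1/0.3392 = 2.948; τ^m = 0.63^2.948 = 0.2561.
Surface direct beam = 1365 × 0.3392 × 0.2561 = 118.58 W/m².

119 W/m²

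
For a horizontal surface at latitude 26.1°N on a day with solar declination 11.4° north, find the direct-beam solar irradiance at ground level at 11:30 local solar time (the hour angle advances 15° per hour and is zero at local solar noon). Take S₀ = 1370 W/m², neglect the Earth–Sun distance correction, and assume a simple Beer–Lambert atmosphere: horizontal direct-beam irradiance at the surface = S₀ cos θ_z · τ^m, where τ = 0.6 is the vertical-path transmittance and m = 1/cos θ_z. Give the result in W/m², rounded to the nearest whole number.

772 W/m²

Hour angle H = 15° × (11.5 − 12) = -7.50°.
With φ = 26.1°, δ = 11.4°, H = -7.50°: sin φ sin δ = 0.0870, cos φ cos δ cos H = 0.8728, so cos θ_z = 0.9598.
Air mass m = 1/cos θ_z = 1/0.9598 = 1.042; τ^m = 0.6^1.042 = 0.5873.
Surface direct beam = 1370 × 0.9598 × 0.5873 = 772.26 W/m².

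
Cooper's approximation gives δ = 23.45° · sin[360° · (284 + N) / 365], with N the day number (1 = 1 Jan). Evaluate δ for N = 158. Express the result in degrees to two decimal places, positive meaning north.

360 × (284 + 158) / 365 = 435.945°; sin(435.945°) = 0.9701.
δ = 23.45 × 0.9701 = 22.749° ≈ +22.75°.

+22.75°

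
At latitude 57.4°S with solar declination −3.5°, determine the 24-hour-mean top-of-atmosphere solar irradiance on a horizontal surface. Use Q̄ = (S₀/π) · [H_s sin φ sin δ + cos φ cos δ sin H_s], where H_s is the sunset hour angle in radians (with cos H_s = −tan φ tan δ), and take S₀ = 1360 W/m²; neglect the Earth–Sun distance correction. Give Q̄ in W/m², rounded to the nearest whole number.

−tan φ tan δ = −(-1.5637)(-0.0612) = -0.0957; H_s = arccos(-0.0957) = 95.49°. In radians, H_s = 1.6666.
H_s sin φ sin δ = 1.6666 × -0.8425 × -0.0610 = 0.0857.
cos φ cos δ sin H_s = 0.5388 × 0.9981 × 0.9954 = 0.5353.
Q̄ = (1360/π) × (0.0857 + 0.5353) = 432.90 × 0.6210 = 268.83 W/m².

269 W/m²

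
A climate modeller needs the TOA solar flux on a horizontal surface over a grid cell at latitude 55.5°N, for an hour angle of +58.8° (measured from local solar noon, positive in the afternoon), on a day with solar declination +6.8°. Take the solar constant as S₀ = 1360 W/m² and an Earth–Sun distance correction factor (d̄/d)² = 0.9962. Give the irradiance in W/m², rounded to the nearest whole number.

527 W/m²

cos θ_z = sin(55.5°) sin(6.8°) + cos(55.5°) cos(6.8°) cos(58.80°) = 0.0976 + 0.2913 = 0.3889.
Top-of-atmosphere irradiance = S₀ (d̄/d)² cos θ_z = 1360 × 0.9962 × 0.3889 = 526.89 W/m².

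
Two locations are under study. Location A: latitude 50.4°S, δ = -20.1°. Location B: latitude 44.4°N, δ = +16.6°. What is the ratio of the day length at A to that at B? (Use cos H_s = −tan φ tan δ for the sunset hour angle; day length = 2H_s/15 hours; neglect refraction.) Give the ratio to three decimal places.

A: H_s = arccos(−tan -50.4° · tan -20.1°) = 116.25°, so 2H_s/15 = 15.5000 h.
B: H_s = arccos(−tan 44.4° · tan 16.6°) = 106.97°, so 2H_s/15 = 14.2627 h.
Ratio A/B = 15.5000 / 14.2627 = 1.0868.

1.087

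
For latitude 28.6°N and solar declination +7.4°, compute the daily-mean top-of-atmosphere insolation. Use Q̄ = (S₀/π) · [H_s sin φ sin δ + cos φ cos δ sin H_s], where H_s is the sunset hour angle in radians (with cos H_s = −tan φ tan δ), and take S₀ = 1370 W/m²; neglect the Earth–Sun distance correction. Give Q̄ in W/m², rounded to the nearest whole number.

423 W/m²

cos H_s = −tan(28.6°) · tan(7.4°) = -0.0708, so H_s = arccos(-0.0708) = 94.06°. In radians, H_s = 1.6417.
H_s sin φ sin δ = 1.6417 × 0.4787 × 0.1288 = 0.1012.
cos φ cos δ sin H_s = 0.8780 × 0.9917 × 0.9975 = 0.8685.
Q̄ = (1370/π) × (0.1012 + 0.8685) = 436.08 × 0.9697 = 422.87 W/m².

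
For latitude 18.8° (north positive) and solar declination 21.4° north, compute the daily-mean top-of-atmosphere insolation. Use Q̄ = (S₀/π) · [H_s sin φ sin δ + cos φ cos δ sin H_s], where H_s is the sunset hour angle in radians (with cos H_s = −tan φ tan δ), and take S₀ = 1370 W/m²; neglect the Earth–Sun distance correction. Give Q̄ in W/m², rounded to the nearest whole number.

−tan φ tan δ = −(0.3404)(0.3919) = -0.1334; H_s = arccos(-0.1334) = 97.67°. In radians, H_s = 1.7047.
H_s sin φ sin δ = 1.7047 × 0.3223 × 0.3649 = 0.2005.
cos φ cos δ sin H_s = 0.9466 × 0.9311 × 0.9910 = 0.8734.
Q̄ = (1370/π) × (0.2005 + 0.8734) = 436.08 × 1.0739 = 468.31 W/m².

468 W/m²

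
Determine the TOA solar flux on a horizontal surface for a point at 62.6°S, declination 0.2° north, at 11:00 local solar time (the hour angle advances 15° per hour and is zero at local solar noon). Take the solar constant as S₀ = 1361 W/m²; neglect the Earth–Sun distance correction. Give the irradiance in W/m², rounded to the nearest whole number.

601 W/m²

Hour angle H = 15° × (11 − 12) = -15.00°.
cos θ_z = sin(-62.6°) sin(0.2°) + cos(-62.6°) cos(0.2°) cos(-15.00°) = -0.0031 + 0.4445 = 0.4414.
Top-of-atmosphere irradiance = S₀ cos θ_z = 1361 × 0.4414 = 600.75 W/m².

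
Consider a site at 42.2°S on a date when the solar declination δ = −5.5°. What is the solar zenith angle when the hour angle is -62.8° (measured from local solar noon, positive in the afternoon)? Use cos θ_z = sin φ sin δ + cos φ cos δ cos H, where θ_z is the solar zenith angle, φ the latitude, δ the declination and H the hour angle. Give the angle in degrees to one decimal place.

cos θ_z = sin φ sin δ + cos φ cos δ cos H = (-0.6717)(-0.0958) + (0.7408)(0.9954)(0.4571) = 0.4014.
θ_z = arccos(0.4014) = 66.33°.

66.3°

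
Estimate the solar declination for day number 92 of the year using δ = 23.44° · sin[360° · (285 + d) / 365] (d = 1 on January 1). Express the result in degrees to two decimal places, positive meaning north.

360 × (285 + 92) / 365 = 371.836°; sin(371.836°) = 0.2051.
δ = 23.44 × 0.2051 = 4.808° ≈ +4.81°.

+4.81°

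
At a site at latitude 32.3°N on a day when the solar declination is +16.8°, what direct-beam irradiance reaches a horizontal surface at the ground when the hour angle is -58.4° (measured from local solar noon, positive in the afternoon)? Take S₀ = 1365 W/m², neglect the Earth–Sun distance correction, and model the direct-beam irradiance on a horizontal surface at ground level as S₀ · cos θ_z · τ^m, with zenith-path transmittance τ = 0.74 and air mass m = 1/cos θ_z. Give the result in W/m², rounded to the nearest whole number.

469 W/m²

cos θ_z = sin(32.3°) sin(16.8°) + cos(32.3°) cos(16.8°) cos(-58.40°) = 0.1544 + 0.4240 = 0.5784.
Air mass m = 1/cos θ_z = 1/0.5784 = 1.729; τ^m = 0.74^1.729 = 0.5942.
Surface direct beam = 1365 × 0.5784 × 0.5942 = 469.13 W/m².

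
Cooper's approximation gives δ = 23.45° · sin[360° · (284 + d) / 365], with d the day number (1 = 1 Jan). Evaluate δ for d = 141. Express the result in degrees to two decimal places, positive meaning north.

+20.14°

360 × (284 + 141) / 365 = 419.178°; sin(419.178°) = 0.8588.
δ = 23.45 × 0.8588 = 20.139° ≈ +20.14°.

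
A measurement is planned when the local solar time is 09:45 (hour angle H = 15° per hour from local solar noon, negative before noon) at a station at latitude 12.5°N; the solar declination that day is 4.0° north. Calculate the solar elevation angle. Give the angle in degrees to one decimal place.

Hour angle H = 15° × (9.75 − 12) = -33.75°.
cos θ_z = sin(12.5°) sin(4.0°) + cos(12.5°) cos(4.0°) cos(-33.75°) = 0.0151 + 0.8098 = 0.8249.
θ_z = arccos(0.8249) = 34.42°, so the elevation is 90° − 34.42° = 55.58°.

55.6°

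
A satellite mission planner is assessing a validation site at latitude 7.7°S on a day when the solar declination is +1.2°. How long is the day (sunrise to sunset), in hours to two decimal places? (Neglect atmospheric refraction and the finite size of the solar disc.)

11.98 hours

−tan φ tan δ = −(-0.1352)(0.0209) = 0.0028; H_s = arccos(0.0028) = 89.84°.
Day length = 2 H_s / 15° h⁻¹ = 179.68° / 15 = 11.979 h.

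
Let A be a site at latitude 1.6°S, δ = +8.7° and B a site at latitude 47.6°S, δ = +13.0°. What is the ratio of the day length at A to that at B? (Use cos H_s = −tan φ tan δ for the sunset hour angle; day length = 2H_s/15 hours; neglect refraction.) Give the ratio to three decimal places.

A: H_s = arccos(−tan -1.6° · tan 8.7°) = 89.76°, so 2H_s/15 = 11.9680 h.
B: H_s = arccos(−tan -47.6° · tan 13.0°) = 75.35°, so 2H_s/15 = 10.0467 h.
Ratio A/B = 11.9680 / 10.0467 = 1.1912.

1.191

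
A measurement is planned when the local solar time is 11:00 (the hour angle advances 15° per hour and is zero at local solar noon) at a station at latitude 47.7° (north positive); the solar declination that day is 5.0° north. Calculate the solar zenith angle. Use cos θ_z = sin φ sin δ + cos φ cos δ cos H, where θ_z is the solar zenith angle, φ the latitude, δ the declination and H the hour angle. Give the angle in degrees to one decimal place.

Hour angle H = 15° × (11 − 12) = -15.00°.
With φ = 47.7°, δ = 5.0°, H = -15.00°: sin φ sin δ = 0.0645, cos φ cos δ cos H = 0.6476, so cos θ_z = 0.7121.
θ_z = arccos(0.7121) = 44.59°.

44.6°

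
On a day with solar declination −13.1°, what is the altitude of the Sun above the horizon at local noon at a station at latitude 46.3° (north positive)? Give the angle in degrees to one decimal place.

At local solar noon the hour angle is zero, so the elevation is 90° − |φ − δ| = 90° − |46.3° − (-13.1°)| = 90° − 59.4° = 30.6°.

30.6°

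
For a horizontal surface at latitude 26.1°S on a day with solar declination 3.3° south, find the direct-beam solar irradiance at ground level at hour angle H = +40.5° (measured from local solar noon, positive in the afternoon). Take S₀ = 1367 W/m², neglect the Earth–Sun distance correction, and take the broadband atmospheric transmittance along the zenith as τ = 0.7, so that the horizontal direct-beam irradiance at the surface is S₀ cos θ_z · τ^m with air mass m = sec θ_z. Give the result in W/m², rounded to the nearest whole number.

cos θ_z = sin φ sin δ + cos φ cos δ cos H = (-0.4399)(-0.0576) + (0.8980)(0.9983)(0.7604) = 0.7070.
Air mass m = 1/cos θ_z = 1/0.7070 = 1.414; τ^m = 0.7^1.414 = 0.6039.
Surface direct beam = 1367 × 0.7070 × 0.6039 = 583.65 W/m².

584 W/m²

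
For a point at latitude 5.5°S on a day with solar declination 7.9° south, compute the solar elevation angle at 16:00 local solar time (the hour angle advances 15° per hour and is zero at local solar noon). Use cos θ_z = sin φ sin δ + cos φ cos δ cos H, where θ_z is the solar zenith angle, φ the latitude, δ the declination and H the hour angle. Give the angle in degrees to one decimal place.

Hour angle H = 15° × (16 − 12) = 60.00°.
cos θ_z = sin(-5.5°) sin(-7.9°) + cos(-5.5°) cos(-7.9°) cos(60.00°) = 0.0132 + 0.4930 = 0.5062.
θ_z = arccos(0.5062) = 59.59°, so the elevation is 90° − 59.59° = 30.41°.

30.4°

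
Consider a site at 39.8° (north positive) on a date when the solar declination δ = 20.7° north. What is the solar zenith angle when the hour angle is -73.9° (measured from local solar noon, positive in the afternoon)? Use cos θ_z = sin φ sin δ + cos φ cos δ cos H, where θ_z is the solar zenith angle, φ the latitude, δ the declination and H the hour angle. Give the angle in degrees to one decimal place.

cos θ_z = sin(39.8°) sin(20.7°) + cos(39.8°) cos(20.7°) cos(-73.90°) = 0.2263 + 0.1993 = 0.4256.
θ_z = arccos(0.4256) = 64.81°.

64.8°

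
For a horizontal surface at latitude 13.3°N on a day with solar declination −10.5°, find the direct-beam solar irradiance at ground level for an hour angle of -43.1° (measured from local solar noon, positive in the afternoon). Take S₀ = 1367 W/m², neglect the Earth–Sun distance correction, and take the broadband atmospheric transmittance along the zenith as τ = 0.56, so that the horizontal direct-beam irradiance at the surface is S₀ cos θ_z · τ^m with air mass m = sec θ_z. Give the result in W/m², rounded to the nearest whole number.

371 W/m²

cos θ_z = sin(13.3°) sin(-10.5°) + cos(13.3°) cos(-10.5°) cos(-43.10°) = -0.0419 + 0.6987 = 0.6568.
Air mass m = 1/cos θ_z = 1/0.6568 = 1.523; τ^m = 0.56^1.523 = 0.4135.
Surface direct beam = 1367 × 0.6568 × 0.4135 = 371.26 W/m².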